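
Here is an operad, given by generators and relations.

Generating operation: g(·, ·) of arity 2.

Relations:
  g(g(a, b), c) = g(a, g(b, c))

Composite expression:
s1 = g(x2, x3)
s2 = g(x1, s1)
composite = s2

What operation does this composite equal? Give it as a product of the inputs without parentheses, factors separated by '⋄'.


x1 ⋄ x2 ⋄ x3

Under associativity of g, the answer is the x's in reading order.
g(x2, x3) flattens to x2 ⋄ x3
g(x1, g(x2, x3)) flattens to x1 ⋄ x2 ⋄ x3


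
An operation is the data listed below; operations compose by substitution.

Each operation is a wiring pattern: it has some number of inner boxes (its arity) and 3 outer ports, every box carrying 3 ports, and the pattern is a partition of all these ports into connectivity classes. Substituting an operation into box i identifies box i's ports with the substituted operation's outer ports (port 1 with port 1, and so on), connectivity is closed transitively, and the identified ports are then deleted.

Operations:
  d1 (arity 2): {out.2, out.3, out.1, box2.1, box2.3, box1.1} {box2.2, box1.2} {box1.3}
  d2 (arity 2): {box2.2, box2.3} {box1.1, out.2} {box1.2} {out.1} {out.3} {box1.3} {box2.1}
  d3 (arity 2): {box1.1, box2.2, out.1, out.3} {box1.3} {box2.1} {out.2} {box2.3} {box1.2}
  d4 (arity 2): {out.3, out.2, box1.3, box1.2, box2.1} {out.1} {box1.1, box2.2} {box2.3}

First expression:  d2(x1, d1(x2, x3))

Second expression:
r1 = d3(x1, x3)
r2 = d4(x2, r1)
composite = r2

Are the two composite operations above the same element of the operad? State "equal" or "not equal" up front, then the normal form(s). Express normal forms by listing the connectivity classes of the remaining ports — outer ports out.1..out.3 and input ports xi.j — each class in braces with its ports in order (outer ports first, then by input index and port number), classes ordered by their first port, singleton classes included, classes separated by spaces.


The first expression, normalized: {out.1} {out.2, x1.1} {out.3} {x1.2} {x1.3} {x2.1, x3.1, x3.3} {x2.2, x3.2} {x2.3}
The second expression, normalized: {out.1} {out.2, out.3, x1.1, x2.2, x2.3, x3.2} {x1.2} {x1.3} {x2.1} {x3.1} {x3.3}
Distinct normal forms: not equal.

not equal; the first gives {out.1} {out.2, x1.1} {out.3} {x1.2} {x1.3} {x2.1, x3.1, x3.3} {x2.2, x3.2} {x2.3} and the second {out.1} {out.2, out.3, x1.1, x2.2, x2.3, x3.2} {x1.2} {x1.3} {x2.1} {x3.1} {x3.3}


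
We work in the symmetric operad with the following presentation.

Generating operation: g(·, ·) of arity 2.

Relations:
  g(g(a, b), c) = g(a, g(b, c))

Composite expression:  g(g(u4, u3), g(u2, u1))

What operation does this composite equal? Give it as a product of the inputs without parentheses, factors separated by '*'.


u4 * u3 * u2 * u1

Under associativity of g, the answer is the u's in reading order.
g(u4, u3) spells out as u4 * u3
g(u2, u1) spells out as u2 * u1
g(g(u4, u3), g(u2, u1)) spells out as u4 * u3 * u2 * u1


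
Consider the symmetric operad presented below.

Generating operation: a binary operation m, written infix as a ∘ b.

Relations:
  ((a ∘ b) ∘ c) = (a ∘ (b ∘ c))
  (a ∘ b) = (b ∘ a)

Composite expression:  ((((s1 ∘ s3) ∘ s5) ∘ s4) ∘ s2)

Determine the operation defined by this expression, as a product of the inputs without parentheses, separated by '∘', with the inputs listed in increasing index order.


Reordering under m is free, so list the s-inputs canonically.
(s1 ∘ s3) linearizes to s1 ∘ s3
((s1 ∘ s3) ∘ s5) linearizes to s1 ∘ s3 ∘ s5
(((s1 ∘ s3) ∘ s5) ∘ s4) linearizes to s1 ∘ s3 ∘ s5 ∘ s4
((((s1 ∘ s3) ∘ s5) ∘ s4) ∘ s2) linearizes to s1 ∘ s3 ∘ s5 ∘ s4 ∘ s2
commutativity sorts the factors: s1 ∘ s2 ∘ s3 ∘ s4 ∘ s5

s1 ∘ s2 ∘ s3 ∘ s4 ∘ s5


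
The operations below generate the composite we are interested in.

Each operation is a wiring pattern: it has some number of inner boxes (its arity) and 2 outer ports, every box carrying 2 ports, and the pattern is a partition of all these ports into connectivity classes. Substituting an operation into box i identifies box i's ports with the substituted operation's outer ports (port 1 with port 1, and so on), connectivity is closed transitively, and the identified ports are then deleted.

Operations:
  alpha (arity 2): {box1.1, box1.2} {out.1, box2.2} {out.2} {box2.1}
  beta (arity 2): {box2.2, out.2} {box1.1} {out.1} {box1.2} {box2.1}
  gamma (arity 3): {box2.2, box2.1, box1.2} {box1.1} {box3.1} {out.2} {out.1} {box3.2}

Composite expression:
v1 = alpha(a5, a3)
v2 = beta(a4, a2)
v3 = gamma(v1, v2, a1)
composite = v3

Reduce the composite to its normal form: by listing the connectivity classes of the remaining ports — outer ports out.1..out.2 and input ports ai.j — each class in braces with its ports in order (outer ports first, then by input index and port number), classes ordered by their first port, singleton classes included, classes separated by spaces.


{out.1} {out.2} {a1.1} {a1.2} {a2.1} {a2.2} {a3.1} {a3.2} {a4.1} {a4.2} {a5.1, a5.2}

Two ports join when wires chain via gamma-identified ports.
alpha over (a5, a3) gives {out.1, a3.2} {out.2} {a3.1} {a5.1, a5.2}, out.j being that stage's outer ports
beta over (a4, a2) gives {out.1} {out.2, a2.2} {a2.1} {a4.1} {a4.2}, out.j being that stage's outer ports
gamma over (a5, a3, a4, a2, a1) gives {out.1} {out.2} {a1.1} {a1.2} {a2.1} {a2.2} {a3.1} {a3.2} {a4.1} {a4.2} {a5.1, a5.2}, out.j being that stage's outer ports


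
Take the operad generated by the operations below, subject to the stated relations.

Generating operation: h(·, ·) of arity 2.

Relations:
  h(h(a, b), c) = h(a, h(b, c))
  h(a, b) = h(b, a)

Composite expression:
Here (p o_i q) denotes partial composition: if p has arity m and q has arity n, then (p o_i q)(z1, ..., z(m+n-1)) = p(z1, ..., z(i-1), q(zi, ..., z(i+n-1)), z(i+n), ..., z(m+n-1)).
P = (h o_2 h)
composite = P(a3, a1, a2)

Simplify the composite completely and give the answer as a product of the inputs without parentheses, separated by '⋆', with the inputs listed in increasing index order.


Both nesting and order wash out for h; what remains is which a's occur.
h(a1, a2) unparenthesizes to a1 ⋆ a2
h(a3, h(a1, a2)) unparenthesizes to a3 ⋆ a1 ⋆ a2
commutativity sorts the factors: a1 ⋆ a2 ⋆ a3

a1 ⋆ a2 ⋆ a3


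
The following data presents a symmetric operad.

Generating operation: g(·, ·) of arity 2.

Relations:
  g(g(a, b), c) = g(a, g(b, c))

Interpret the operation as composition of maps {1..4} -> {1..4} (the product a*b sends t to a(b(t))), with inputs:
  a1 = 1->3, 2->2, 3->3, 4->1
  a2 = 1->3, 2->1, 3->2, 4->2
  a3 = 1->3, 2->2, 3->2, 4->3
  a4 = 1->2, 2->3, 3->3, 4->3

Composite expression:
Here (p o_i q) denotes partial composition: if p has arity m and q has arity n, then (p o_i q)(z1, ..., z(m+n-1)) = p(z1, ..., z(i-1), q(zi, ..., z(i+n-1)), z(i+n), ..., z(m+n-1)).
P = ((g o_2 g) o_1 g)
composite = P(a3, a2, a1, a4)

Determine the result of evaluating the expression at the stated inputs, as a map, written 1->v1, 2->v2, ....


g(a3, a2) = 1->2, 2->3, 3->2, 4->2
g(a1, a4) = 1->2, 2->3, 3->3, 4->3
g(g(a3, a2), g(a1, a4)) = 1->3, 2->2, 3->2, 4->2

1->3, 2->2, 3->2, 4->2


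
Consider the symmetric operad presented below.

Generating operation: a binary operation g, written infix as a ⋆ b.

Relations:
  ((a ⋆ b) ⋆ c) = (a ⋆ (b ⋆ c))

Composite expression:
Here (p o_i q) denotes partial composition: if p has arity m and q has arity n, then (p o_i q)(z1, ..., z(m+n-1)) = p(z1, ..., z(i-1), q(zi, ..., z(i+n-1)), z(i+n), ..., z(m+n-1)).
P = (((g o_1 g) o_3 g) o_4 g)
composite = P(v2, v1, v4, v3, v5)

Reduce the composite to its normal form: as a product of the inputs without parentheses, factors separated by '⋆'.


All parenthesizations of g agree; list the v-inputs left to right.
(v2 ⋆ v1) collapses to v2 ⋆ v1
(v3 ⋆ v5) collapses to v3 ⋆ v5
(v4 ⋆ (v3 ⋆ v5)) collapses to v4 ⋆ v3 ⋆ v5
((v2 ⋆ v1) ⋆ (v4 ⋆ (v3 ⋆ v5))) collapses to v2 ⋆ v1 ⋆ v4 ⋆ v3 ⋆ v5

v2 ⋆ v1 ⋆ v4 ⋆ v3 ⋆ v5


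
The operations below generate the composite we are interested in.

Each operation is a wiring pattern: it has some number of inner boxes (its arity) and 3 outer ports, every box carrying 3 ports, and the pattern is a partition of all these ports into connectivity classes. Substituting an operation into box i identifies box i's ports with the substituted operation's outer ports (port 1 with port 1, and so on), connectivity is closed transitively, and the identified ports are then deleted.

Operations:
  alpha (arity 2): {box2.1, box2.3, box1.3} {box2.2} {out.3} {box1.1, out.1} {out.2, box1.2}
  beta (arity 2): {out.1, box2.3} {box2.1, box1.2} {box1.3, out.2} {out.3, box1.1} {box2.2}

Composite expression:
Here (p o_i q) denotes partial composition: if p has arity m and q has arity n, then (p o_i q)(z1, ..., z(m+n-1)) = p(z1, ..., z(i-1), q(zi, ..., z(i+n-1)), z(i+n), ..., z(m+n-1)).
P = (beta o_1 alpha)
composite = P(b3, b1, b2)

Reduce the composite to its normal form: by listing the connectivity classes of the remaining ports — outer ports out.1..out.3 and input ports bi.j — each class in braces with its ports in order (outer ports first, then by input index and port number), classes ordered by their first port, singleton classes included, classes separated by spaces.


{out.1, b2.3} {out.2} {out.3, b3.1} {b1.1, b1.3, b3.3} {b1.2} {b2.1, b3.2} {b2.2}


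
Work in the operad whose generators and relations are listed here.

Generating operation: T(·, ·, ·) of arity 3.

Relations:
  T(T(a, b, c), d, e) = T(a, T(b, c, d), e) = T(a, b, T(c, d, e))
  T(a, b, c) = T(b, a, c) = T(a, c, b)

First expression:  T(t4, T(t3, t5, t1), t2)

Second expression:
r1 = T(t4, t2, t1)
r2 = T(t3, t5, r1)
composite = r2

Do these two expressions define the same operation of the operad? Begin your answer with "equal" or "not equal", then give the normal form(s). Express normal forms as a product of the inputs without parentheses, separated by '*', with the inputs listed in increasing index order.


Reducing the first expression gives t1 * t2 * t3 * t4 * t5
Reducing the second expression gives t1 * t2 * t3 * t4 * t5
The normal forms match — equal.

equal — both sides give t1 * t2 * t3 * t4 * t5


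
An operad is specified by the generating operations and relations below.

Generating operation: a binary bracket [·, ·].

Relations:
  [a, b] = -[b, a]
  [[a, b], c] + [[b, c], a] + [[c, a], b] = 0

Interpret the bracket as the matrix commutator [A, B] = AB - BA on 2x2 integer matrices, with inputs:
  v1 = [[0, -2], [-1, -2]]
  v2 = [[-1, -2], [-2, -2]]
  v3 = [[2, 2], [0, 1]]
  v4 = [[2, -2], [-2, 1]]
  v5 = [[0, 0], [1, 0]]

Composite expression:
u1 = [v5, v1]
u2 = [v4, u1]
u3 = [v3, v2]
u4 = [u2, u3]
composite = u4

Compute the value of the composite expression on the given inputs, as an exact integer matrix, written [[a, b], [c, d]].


[v5, v1] = [[2, 0], [2, -2]]
[v4, [v5, v1]] = [[-4, 8], [-10, 4]]
[v3, v2] = [[-4, -4], [2, 4]]
[[v4, [v5, v1]], [v3, v2]] = [[-24, 96], [96, 24]]

[[-24, 96], [96, 24]]


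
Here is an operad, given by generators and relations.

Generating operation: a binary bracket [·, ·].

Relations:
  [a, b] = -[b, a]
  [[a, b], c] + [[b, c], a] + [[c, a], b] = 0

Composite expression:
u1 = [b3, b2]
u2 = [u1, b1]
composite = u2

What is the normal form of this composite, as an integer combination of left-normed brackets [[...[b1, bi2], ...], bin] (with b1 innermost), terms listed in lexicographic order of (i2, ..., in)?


[[b1, b2], b3] - [[b1, b3], b2]

Antisymmetry and Jacobi reduce to b1-anchored left-normed brackets.
Composite bracket: [[b3, b2], b1]
Each bracket splits as ab - ba, giving 4 signed words (2^2 = 4).
Keep just the words that open with b1:
  word b1b2b3 has sign +1, contributing +[[b1, b2], b3]
  word b1b3b2 has sign -1, contributing -[[b1, b3], b2]


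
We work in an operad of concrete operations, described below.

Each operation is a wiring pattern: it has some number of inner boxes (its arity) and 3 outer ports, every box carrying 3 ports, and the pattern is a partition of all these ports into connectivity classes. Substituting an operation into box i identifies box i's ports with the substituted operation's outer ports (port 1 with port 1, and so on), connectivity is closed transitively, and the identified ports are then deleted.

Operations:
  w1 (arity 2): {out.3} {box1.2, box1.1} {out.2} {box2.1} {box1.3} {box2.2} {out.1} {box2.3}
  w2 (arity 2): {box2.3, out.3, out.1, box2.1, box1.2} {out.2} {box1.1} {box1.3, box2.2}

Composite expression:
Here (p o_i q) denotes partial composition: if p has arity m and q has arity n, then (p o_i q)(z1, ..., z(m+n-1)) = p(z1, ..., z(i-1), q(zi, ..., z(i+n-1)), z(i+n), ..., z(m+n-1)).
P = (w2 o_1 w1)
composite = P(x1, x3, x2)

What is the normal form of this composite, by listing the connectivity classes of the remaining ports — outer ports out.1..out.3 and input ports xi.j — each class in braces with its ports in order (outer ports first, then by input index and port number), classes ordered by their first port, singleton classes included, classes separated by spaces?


{out.1, out.3, x2.1, x2.3} {out.2} {x1.1, x1.2} {x1.3} {x2.2} {x3.1} {x3.2} {x3.3}

After gluing at w2, chains via deleted ports link the x-ports.
after w1, the pattern on (x1, x3) reads {out.1} {out.2} {out.3} {x1.1, x1.2} {x1.3} {x3.1} {x3.2} {x3.3} (out.j = its outer ports)
after w2, the pattern on (x1, x3, x2) reads {out.1, out.3, x2.1, x2.3} {out.2} {x1.1, x1.2} {x1.3} {x2.2} {x3.1} {x3.2} {x3.3} (out.j = its outer ports)


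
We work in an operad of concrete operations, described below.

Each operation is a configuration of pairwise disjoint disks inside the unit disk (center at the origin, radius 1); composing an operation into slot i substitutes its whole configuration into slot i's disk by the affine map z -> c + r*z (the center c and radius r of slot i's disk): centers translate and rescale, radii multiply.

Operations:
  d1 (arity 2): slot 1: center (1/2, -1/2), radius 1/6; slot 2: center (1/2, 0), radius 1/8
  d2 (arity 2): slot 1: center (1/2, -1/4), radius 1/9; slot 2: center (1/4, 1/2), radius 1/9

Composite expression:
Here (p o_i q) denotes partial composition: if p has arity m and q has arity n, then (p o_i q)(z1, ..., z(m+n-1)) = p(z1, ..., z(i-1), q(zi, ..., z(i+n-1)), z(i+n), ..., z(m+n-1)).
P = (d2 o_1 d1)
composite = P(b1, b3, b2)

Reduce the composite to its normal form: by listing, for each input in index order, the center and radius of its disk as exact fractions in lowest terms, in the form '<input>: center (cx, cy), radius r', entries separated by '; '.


b1: center (5/9, -11/36), radius 1/54; b2: center (1/4, 1/2), radius 1/9; b3: center (5/9, -1/4), radius 1/72


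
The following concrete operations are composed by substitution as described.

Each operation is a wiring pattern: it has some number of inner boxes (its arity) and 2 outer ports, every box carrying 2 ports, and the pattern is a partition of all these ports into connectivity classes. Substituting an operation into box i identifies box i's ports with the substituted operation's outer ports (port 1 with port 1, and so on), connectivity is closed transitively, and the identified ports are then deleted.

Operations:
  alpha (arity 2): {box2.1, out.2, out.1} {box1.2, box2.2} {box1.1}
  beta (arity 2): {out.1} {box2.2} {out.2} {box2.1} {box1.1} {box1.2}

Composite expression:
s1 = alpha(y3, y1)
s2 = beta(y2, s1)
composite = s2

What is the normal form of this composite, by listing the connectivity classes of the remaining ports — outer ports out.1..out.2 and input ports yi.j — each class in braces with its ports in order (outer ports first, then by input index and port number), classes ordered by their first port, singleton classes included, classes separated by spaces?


{out.1} {out.2} {y1.1} {y1.2, y3.2} {y2.1} {y2.2} {y3.1}


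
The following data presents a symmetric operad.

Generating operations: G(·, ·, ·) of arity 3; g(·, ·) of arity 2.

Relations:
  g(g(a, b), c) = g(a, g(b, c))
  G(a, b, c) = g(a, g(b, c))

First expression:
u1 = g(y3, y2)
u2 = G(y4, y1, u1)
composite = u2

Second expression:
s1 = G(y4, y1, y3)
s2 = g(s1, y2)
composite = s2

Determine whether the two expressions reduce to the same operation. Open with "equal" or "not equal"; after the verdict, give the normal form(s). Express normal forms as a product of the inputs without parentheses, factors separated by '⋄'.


The first expression, normalized: y4 ⋄ y1 ⋄ y3 ⋄ y2
The second expression, normalized: y4 ⋄ y1 ⋄ y3 ⋄ y2
Same normal form: equal.

equal — both sides give y4 ⋄ y1 ⋄ y3 ⋄ y2


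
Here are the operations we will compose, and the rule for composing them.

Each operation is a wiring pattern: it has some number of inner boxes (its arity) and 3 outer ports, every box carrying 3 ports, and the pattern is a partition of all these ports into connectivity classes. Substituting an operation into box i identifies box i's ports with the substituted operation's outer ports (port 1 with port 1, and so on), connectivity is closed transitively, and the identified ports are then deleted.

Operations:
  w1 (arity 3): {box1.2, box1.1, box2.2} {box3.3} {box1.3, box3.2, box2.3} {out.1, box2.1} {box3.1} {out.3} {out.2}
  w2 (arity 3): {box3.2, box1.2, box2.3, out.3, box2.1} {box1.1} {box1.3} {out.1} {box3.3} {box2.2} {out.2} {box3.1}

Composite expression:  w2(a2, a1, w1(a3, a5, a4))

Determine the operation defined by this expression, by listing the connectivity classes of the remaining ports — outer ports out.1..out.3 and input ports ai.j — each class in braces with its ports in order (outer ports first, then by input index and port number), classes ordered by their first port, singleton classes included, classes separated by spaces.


{out.1} {out.2} {out.3, a1.1, a1.3, a2.2} {a1.2} {a2.1} {a2.3} {a3.1, a3.2, a5.2} {a3.3, a4.2, a5.3} {a4.1} {a4.3} {a5.1}

Connectivity passes through glued w2-boundaries; trace each wire chain.
w1 over (a3, a5, a4) gives {out.1, a5.1} {out.2} {out.3} {a3.1, a3.2, a5.2} {a3.3, a4.2, a5.3} {a4.1} {a4.3}, out.j being that stage's outer ports
w2 over (a2, a1, a3, a5, a4) gives {out.1} {out.2} {out.3, a1.1, a1.3, a2.2} {a1.2} {a2.1} {a2.3} {a3.1, a3.2, a5.2} {a3.3, a4.2, a5.3} {a4.1} {a4.3} {a5.1}, out.j being that stage's outer ports


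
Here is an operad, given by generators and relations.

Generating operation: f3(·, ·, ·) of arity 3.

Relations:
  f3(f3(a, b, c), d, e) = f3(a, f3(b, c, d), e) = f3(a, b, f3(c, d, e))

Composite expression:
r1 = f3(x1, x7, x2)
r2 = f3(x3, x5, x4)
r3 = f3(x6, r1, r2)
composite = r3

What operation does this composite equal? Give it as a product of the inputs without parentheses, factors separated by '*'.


x6 * x1 * x7 * x2 * x3 * x5 * x4

Under associativity of f3, the answer is the x's in reading order.
f3(x1, x7, x2) spells out as x1 * x7 * x2
f3(x3, x5, x4) spells out as x3 * x5 * x4
f3(x6, f3(x1, x7, x2), f3(x3, x5, x4)) spells out as x6 * x1 * x7 * x2 * x3 * x5 * x4


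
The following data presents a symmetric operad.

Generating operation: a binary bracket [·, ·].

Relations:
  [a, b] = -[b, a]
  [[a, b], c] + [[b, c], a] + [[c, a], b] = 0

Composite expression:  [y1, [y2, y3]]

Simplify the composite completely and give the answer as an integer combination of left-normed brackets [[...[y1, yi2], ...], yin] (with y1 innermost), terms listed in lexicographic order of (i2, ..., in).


A multilinear Lie element is pinned by y1-initial words (y1 innermost).
Composite bracket: [y1, [y2, y3]]
Each bracket splits as ab - ba, giving 4 signed words (2^2 = 4).
Keep just the words that open with y1:
  y1y2y3 (sign +1) contributes +[[y1, y2], y3]
  y1y3y2 (sign -1) contributes -[[y1, y3], y2]

[[y1, y2], y3] - [[y1, y3], y2]


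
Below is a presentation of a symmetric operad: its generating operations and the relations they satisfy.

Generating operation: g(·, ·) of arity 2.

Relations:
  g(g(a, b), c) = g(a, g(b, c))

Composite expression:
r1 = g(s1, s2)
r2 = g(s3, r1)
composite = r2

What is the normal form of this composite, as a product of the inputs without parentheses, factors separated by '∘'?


s3 ∘ s1 ∘ s2

The g-tree's shape is irrelevant; the s-reading-order decides.
g(s1, s2) unparenthesizes to s1 ∘ s2
g(s3, g(s1, s2)) unparenthesizes to s3 ∘ s1 ∘ s2


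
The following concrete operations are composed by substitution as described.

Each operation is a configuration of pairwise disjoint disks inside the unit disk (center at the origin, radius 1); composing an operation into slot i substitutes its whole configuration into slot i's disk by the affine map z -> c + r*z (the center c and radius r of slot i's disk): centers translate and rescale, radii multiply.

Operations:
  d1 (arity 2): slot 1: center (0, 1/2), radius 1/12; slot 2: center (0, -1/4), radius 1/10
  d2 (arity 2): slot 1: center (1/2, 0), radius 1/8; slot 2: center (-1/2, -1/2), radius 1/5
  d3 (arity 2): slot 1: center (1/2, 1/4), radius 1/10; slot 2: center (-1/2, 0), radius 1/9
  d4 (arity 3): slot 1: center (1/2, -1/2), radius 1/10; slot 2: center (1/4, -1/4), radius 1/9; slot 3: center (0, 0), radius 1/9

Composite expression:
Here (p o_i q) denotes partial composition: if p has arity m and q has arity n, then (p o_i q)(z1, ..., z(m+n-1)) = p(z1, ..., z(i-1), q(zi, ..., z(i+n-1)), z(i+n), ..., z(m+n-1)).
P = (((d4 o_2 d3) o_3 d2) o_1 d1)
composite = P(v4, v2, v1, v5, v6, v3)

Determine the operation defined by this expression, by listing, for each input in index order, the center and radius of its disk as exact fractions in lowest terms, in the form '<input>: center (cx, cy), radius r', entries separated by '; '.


v1: center (11/36, -2/9), radius 1/90; v2: center (1/2, -21/40), radius 1/100; v3: center (0, 0), radius 1/9; v4: center (1/2, -9/20), radius 1/120; v5: center (65/324, -1/4), radius 1/648; v6: center (61/324, -83/324), radius 1/405

Each v-disk chains the slot maps above it in d4; radii multiply.
tracing v4 down its 2-map path: center (1/2, -9/20), radius 1/120
tracing v2 down its 2-map path: center (1/2, -21/40), radius 1/100
tracing v1 down its 2-map path: center (11/36, -2/9), radius 1/90
tracing v5 down its 3-map path: center (65/324, -1/4), radius 1/648
tracing v6 down its 3-map path: center (61/324, -83/324), radius 1/405
tracing v3 down its 1-map path: center (0, 0), radius 1/9


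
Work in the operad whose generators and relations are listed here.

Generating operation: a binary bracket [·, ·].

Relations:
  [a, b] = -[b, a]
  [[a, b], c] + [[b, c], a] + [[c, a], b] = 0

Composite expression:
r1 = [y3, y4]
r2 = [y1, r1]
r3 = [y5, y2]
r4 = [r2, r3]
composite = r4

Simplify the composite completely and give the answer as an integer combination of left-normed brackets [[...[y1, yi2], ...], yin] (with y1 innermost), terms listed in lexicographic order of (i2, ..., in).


Skip Jacobi rewriting: expand, keep y1-initial words, read off terms.
Composite bracket: [[y1, [y3, y4]], [y5, y2]]
Expanding via [a, b] = ab - ba: 16 signed words (2^4 = 16).
Only words starting with y1 matter:
  y1y3y4y2y5 (sign -1) contributes -[[[[y1, y3], y4], y2], y5]
  y1y3y4y5y2 (sign +1) contributes +[[[[y1, y3], y4], y5], y2]
  y1y4y3y2y5 (sign +1) contributes +[[[[y1, y4], y3], y2], y5]
  y1y4y3y5y2 (sign -1) contributes -[[[[y1, y4], y3], y5], y2]

-[[[[y1, y3], y4], y2], y5] + [[[[y1, y3], y4], y5], y2] + [[[[y1, y4], y3], y2], y5] - [[[[y1, y4], y3], y5], y2]


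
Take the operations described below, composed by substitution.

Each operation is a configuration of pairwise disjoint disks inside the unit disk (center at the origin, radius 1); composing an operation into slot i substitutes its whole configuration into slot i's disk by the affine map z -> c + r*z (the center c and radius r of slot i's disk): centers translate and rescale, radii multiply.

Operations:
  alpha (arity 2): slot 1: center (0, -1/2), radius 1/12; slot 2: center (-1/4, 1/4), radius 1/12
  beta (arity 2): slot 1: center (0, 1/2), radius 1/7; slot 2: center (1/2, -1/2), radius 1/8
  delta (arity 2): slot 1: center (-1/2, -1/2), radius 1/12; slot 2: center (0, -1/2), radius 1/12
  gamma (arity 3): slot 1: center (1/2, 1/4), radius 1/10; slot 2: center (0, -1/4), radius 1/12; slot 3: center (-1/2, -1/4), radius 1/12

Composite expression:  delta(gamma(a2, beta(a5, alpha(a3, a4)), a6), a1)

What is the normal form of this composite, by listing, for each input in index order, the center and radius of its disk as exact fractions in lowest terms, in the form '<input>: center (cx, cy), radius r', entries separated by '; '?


Nesting under delta composes maps z -> c + r*z down each a-path.
tracing a2 down its 2-map path: center (-11/24, -23/48), radius 1/120
tracing a5 down its 3-map path: center (-1/2, -149/288), radius 1/1008
tracing a3 down its 4-map path: center (-143/288, -403/768), radius 1/13824
tracing a4 down its 4-map path: center (-763/1536, -805/1536), radius 1/13824
tracing a6 down its 2-map path: center (-13/24, -25/48), radius 1/144
tracing a1 down its 1-map path: center (0, -1/2), radius 1/12

a1: center (0, -1/2), radius 1/12; a2: center (-11/24, -23/48), radius 1/120; a3: center (-143/288, -403/768), radius 1/13824; a4: center (-763/1536, -805/1536), radius 1/13824; a5: center (-1/2, -149/288), radius 1/1008; a6: center (-13/24, -25/48), radius 1/144


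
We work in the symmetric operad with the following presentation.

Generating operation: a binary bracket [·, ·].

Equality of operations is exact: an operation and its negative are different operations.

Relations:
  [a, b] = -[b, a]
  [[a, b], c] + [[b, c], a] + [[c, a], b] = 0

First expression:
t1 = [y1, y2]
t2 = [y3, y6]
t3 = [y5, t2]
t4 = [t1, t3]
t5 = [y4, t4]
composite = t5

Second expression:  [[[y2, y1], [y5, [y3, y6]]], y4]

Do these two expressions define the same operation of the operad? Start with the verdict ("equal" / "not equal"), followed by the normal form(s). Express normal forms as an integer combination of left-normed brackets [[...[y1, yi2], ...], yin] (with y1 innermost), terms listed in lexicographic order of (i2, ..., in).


The first expression reduces to [[[[[y1, y2], y3], y6], y5], y4] - [[[[[y1, y2], y5], y3], y6], y4] + [[[[[y1, y2], y5], y6], y3], y4] - [[[[[y1, y2], y6], y3], y5], y4]
The second expression reduces to [[[[[y1, y2], y3], y6], y5], y4] - [[[[[y1, y2], y5], y3], y6], y4] + [[[[[y1, y2], y5], y6], y3], y4] - [[[[[y1, y2], y6], y3], y5], y4]
One common form — equal.

equal; both compose to [[[[[y1, y2], y3], y6], y5], y4] - [[[[[y1, y2], y5], y3], y6], y4] + [[[[[y1, y2], y5], y6], y3], y4] - [[[[[y1, y2], y6], y3], y5], y4]


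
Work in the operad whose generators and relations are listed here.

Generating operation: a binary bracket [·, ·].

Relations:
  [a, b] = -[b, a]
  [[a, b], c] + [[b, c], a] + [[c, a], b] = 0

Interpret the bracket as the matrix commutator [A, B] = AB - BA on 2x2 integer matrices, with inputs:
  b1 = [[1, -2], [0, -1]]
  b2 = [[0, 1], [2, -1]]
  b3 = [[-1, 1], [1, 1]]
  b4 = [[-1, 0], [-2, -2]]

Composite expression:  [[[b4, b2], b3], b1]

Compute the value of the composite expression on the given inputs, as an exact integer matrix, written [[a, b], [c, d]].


[b4, b2] = [[2, 1], [-4, -2]]
[[b4, b2], b3] = [[5, 6], [4, -5]]
[[[b4, b2], b3], b1] = [[8, -32], [8, -8]]

[[8, -32], [8, -8]]


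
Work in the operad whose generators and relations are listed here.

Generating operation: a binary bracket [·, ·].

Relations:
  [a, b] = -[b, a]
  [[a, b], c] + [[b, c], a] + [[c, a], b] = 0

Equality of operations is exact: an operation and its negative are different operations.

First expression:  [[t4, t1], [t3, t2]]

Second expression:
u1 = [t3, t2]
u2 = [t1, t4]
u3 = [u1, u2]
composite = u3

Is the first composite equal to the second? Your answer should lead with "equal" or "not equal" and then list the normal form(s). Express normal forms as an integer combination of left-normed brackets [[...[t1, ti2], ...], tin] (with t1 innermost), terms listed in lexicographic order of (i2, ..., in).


equal; both compose to [[[t1, t4], t2], t3] - [[[t1, t4], t3], t2]

The first expression reduces to [[[t1, t4], t2], t3] - [[[t1, t4], t3], t2]
The second expression reduces to [[[t1, t4], t2], t3] - [[[t1, t4], t3], t2]
The normal forms match — equal.


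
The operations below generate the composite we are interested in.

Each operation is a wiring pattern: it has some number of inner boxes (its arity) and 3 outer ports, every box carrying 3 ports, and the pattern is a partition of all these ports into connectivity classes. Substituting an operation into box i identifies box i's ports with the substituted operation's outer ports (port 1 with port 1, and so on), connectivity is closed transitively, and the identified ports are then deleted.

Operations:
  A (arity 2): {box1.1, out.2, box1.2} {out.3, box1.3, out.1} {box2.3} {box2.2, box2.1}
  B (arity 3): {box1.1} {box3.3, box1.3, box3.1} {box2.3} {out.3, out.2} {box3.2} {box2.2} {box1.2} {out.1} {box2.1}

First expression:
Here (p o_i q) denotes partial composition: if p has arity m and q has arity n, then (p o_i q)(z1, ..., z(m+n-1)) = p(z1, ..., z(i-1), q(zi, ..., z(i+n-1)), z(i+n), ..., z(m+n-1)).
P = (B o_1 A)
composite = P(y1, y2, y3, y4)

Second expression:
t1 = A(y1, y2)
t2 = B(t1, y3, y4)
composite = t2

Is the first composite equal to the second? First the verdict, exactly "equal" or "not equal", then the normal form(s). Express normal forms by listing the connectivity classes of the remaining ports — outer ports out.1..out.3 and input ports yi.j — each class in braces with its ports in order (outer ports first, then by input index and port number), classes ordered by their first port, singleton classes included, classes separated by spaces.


equal — both sides give {out.1} {out.2, out.3} {y1.1, y1.2} {y1.3, y4.1, y4.3} {y2.1, y2.2} {y2.3} {y3.1} {y3.2} {y3.3} {y4.2}

In normal form, the first expression is {out.1} {out.2, out.3} {y1.1, y1.2} {y1.3, y4.1, y4.3} {y2.1, y2.2} {y2.3} {y3.1} {y3.2} {y3.3} {y4.2}
In normal form, the second expression is {out.1} {out.2, out.3} {y1.1, y1.2} {y1.3, y4.1, y4.3} {y2.1, y2.2} {y2.3} {y3.1} {y3.2} {y3.3} {y4.2}
Identical normal forms: equal.


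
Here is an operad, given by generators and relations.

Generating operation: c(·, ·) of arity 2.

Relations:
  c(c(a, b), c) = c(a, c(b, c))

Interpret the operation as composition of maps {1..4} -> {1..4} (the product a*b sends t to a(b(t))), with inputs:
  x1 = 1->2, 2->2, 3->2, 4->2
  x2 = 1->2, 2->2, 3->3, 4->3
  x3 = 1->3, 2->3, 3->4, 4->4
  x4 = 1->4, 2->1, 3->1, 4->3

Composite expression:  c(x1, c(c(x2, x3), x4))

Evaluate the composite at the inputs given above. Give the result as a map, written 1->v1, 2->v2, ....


1->2, 2->2, 3->2, 4->2

c(x2, x3) = 1->3, 2->3, 3->3, 4->3
c(c(x2, x3), x4) = 1->3, 2->3, 3->3, 4->3
c(x1, c(c(x2, x3), x4)) = 1->2, 2->2, 3->2, 4->2


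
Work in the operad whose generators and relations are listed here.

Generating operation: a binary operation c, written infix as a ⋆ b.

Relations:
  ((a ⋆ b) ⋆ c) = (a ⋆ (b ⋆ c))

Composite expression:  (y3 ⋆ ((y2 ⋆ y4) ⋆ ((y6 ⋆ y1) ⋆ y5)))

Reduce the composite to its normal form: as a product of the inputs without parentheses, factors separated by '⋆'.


y3 ⋆ y2 ⋆ y4 ⋆ y6 ⋆ y1 ⋆ y5

Key point: c is associative — brackets drop, the y-order remains.
(y2 ⋆ y4) spells out as y2 ⋆ y4
(y6 ⋆ y1) spells out as y6 ⋆ y1
((y6 ⋆ y1) ⋆ y5) spells out as y6 ⋆ y1 ⋆ y5
((y2 ⋆ y4) ⋆ ((y6 ⋆ y1) ⋆ y5)) spells out as y2 ⋆ y4 ⋆ y6 ⋆ y1 ⋆ y5
(y3 ⋆ ((y2 ⋆ y4) ⋆ ((y6 ⋆ y1) ⋆ y5))) spells out as y3 ⋆ y2 ⋆ y4 ⋆ y6 ⋆ y1 ⋆ y5


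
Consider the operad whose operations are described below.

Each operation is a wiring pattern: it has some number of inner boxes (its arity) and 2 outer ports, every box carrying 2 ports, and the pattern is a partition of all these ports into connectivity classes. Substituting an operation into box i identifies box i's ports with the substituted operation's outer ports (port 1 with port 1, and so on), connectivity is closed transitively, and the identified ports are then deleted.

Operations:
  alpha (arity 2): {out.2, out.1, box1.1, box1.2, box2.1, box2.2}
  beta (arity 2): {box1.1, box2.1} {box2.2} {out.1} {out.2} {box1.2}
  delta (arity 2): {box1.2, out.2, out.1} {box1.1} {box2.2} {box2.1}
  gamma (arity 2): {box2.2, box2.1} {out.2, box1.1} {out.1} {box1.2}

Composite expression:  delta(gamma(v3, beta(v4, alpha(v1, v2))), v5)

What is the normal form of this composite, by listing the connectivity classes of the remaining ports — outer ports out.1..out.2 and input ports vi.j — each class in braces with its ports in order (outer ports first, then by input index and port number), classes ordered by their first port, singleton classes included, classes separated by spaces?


Connectivity passes through glued delta-boundaries; trace each wire chain.
composing alpha on (v1, v2), with out.j its own outer ports: {out.1, out.2, v1.1, v1.2, v2.1, v2.2}
composing beta on (v4, v1, v2), with out.j its own outer ports: {out.1} {out.2} {v1.1, v1.2, v2.1, v2.2, v4.1} {v4.2}
composing gamma on (v3, v4, v1, v2), with out.j its own outer ports: {out.1} {out.2, v3.1} {v1.1, v1.2, v2.1, v2.2, v4.1} {v3.2} {v4.2}
composing delta on (v3, v4, v1, v2, v5), with out.j its own outer ports: {out.1, out.2, v3.1} {v1.1, v1.2, v2.1, v2.2, v4.1} {v3.2} {v4.2} {v5.1} {v5.2}

{out.1, out.2, v3.1} {v1.1, v1.2, v2.1, v2.2, v4.1} {v3.2} {v4.2} {v5.1} {v5.2}


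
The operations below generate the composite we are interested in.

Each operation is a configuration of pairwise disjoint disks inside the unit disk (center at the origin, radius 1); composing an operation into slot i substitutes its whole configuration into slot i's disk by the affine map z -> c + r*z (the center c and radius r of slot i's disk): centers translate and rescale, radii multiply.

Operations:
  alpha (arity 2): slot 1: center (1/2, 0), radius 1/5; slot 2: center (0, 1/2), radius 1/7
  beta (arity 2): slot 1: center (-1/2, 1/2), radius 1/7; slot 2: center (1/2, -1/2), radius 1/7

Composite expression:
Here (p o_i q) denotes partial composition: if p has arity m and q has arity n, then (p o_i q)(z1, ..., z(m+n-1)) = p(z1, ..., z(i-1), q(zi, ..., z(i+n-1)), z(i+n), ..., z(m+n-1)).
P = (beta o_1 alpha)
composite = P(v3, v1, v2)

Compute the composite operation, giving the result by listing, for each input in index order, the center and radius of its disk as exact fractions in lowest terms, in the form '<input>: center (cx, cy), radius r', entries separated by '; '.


Affine substitution under beta: radii multiply and v-centers shift.
input v3: applying the 2 nested substitutions gives center (-3/7, 1/2), radius 1/35
input v1: applying the 2 nested substitutions gives center (-1/2, 4/7), radius 1/49
input v2: applying the 1 nested substitution gives center (1/2, -1/2), radius 1/7

v1: center (-1/2, 4/7), radius 1/49; v2: center (1/2, -1/2), radius 1/7; v3: center (-3/7, 1/2), radius 1/35


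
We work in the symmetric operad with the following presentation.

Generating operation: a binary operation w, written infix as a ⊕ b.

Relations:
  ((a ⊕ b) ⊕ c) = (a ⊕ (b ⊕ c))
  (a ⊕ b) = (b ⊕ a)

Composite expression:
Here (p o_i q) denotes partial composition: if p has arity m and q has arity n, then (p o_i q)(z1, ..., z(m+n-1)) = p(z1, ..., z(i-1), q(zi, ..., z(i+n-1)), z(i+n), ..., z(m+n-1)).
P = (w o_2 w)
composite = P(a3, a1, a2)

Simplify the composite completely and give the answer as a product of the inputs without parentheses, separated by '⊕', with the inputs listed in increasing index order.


Reordering under w is free, so list the a-inputs canonically.
(a1 ⊕ a2) flattens to a1 ⊕ a2
(a3 ⊕ (a1 ⊕ a2)) flattens to a3 ⊕ a1 ⊕ a2
rearranged into index order: a1 ⊕ a2 ⊕ a3

a1 ⊕ a2 ⊕ a3


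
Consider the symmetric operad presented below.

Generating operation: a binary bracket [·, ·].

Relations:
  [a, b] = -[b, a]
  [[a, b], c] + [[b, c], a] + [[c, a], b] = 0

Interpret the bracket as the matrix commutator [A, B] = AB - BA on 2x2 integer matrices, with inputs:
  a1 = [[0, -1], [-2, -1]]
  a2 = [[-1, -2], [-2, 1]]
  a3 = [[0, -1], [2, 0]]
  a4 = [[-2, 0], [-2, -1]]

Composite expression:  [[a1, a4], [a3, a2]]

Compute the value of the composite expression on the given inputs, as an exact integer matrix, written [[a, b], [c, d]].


[a1, a4] = [[2, -1], [4, -2]]
[a3, a2] = [[6, -2], [-4, -6]]
[[a1, a4], [a3, a2]] = [[12, 4], [64, -12]]

[[12, 4], [64, -12]]


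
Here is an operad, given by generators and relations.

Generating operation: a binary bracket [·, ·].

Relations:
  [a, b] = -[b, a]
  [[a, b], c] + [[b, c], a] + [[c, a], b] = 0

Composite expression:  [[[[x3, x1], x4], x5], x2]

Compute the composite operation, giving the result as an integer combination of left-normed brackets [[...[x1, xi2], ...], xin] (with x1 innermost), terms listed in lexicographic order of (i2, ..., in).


-[[[[x1, x3], x4], x5], x2]

Left-normed coefficients sit on the x1-initial expansion words.
Composite bracket: [[[[x3, x1], x4], x5], x2]
The bracket unfolds into 16 signed words via [a, b] = ab - ba (2^4 = 16).
Words beginning with x1 determine it all:
  x1x3x4x5x2 (sign -1) contributes -[[[[x1, x3], x4], x5], x2]


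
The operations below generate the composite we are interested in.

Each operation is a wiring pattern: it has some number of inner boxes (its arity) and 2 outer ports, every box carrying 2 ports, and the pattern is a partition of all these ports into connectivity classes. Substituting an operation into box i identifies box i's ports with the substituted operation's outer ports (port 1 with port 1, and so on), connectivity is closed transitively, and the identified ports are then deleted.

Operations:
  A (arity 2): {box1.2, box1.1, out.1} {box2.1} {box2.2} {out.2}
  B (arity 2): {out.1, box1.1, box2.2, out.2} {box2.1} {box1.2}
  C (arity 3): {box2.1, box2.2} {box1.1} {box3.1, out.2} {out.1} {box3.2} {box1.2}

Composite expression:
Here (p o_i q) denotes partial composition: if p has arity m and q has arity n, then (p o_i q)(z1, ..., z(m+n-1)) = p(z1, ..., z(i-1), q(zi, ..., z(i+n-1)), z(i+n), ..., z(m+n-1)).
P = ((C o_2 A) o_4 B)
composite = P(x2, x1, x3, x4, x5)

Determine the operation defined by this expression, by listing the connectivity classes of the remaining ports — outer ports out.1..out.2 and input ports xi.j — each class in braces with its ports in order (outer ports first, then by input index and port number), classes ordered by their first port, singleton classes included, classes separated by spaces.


{out.1} {out.2, x4.1, x5.2} {x1.1, x1.2} {x2.1} {x2.2} {x3.1} {x3.2} {x4.2} {x5.1}

After gluing at C, chains via deleted ports link the x-ports.
through A, on inputs (x1, x3): {out.1, x1.1, x1.2} {out.2} {x3.1} {x3.2} (out.j = stage outer ports)
through B, on inputs (x4, x5): {out.1, out.2, x4.1, x5.2} {x4.2} {x5.1} (out.j = stage outer ports)
through C, on inputs (x2, x1, x3, x4, x5): {out.1} {out.2, x4.1, x5.2} {x1.1, x1.2} {x2.1} {x2.2} {x3.1} {x3.2} {x4.2} {x5.1} (out.j = stage outer ports)


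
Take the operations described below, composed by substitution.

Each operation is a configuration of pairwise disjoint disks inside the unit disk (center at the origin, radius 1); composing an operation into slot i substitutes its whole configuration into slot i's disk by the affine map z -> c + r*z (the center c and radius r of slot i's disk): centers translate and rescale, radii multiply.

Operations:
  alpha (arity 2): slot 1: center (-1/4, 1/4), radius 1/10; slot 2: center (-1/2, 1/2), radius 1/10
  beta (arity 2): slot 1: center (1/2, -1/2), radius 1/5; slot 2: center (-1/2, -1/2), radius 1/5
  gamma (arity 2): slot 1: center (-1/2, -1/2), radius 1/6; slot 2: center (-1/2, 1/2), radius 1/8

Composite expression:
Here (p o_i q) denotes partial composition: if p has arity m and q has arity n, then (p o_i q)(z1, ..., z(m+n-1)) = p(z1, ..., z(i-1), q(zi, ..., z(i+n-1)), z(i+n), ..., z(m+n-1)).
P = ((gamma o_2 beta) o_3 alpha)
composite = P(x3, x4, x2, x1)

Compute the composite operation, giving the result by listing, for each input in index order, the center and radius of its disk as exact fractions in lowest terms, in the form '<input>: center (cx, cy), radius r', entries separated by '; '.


x1: center (-23/40, 9/20), radius 1/400; x2: center (-91/160, 71/160), radius 1/400; x3: center (-1/2, -1/2), radius 1/6; x4: center (-7/16, 7/16), radius 1/40

Follow each x-input down from gamma: c' goes to c + r*c', radius to r*r'.
input x3: composing its 1 substitution step yields center (-1/2, -1/2), radius 1/6
input x4: composing its 2 substitution steps yields center (-7/16, 7/16), radius 1/40
input x2: composing its 3 substitution steps yields center (-91/160, 71/160), radius 1/400
input x1: composing its 3 substitution steps yields center (-23/40, 9/20), radius 1/400
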